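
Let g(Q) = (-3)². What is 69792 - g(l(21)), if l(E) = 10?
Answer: 69783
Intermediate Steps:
g(Q) = 9
69792 - g(l(21)) = 69792 - 1*9 = 69792 - 9 = 69783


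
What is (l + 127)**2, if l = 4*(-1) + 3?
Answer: 15876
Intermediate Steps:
l = -1 (l = -4 + 3 = -1)
(l + 127)**2 = (-1 + 127)**2 = 126**2 = 15876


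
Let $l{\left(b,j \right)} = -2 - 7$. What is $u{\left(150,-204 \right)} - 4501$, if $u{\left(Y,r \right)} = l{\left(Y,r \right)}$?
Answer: $-4510$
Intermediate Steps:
$l{\left(b,j \right)} = -9$ ($l{\left(b,j \right)} = -2 - 7 = -9$)
$u{\left(Y,r \right)} = -9$
$u{\left(150,-204 \right)} - 4501 = -9 - 4501 = -4510$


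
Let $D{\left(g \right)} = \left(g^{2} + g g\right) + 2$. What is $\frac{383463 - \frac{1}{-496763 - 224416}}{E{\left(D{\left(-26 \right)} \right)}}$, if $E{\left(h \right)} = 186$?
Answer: $\frac{138272731439}{67069647} \approx 2061.6$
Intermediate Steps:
$D{\left(g \right)} = 2 + 2 g^{2}$ ($D{\left(g \right)} = \left(g^{2} + g^{2}\right) + 2 = 2 g^{2} + 2 = 2 + 2 g^{2}$)
$\frac{383463 - \frac{1}{-496763 - 224416}}{E{\left(D{\left(-26 \right)} \right)}} = \frac{383463 - \frac{1}{-496763 - 224416}}{186} = \left(383463 - \frac{1}{-721179}\right) \frac{1}{186} = \left(383463 - - \frac{1}{721179}\right) \frac{1}{186} = \left(383463 + \frac{1}{721179}\right) \frac{1}{186} = \frac{276545462878}{721179} \cdot \frac{1}{186} = \frac{138272731439}{67069647}$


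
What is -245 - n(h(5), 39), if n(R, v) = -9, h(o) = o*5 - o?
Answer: -236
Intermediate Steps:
h(o) = 4*o (h(o) = 5*o - o = 4*o)
-245 - n(h(5), 39) = -245 - 1*(-9) = -245 + 9 = -236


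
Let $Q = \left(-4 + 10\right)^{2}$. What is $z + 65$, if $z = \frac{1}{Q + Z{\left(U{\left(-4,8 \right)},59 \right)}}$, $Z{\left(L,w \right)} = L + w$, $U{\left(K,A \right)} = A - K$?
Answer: $\frac{6956}{107} \approx 65.009$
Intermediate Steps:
$Q = 36$ ($Q = 6^{2} = 36$)
$z = \frac{1}{107}$ ($z = \frac{1}{36 + \left(\left(8 - -4\right) + 59\right)} = \frac{1}{36 + \left(\left(8 + 4\right) + 59\right)} = \frac{1}{36 + \left(12 + 59\right)} = \frac{1}{36 + 71} = \frac{1}{107} \approx 0.0093458$)
$z + 65 = \frac{1}{107} + 65 = \frac{6956}{107}$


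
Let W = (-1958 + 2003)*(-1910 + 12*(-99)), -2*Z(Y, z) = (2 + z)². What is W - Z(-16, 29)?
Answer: -277859/2 ≈ -1.3893e+5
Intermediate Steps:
Z(Y, z) = -(2 + z)²/2
W = -139410 (W = 45*(-1910 - 1188) = 45*(-3098) = -139410)
W - Z(-16, 29) = -139410 - (-1)*(2 + 29)²/2 = -139410 - (-1)*31²/2 = -139410 - (-1)*961/2 = -139410 - 1*(-961/2) = -139410 + 961/2 = -277859/2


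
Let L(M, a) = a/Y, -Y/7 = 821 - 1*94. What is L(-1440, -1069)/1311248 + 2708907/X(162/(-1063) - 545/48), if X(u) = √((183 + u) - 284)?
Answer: 1069/6672941072 - 10835628*I*√18306566115/5740535 ≈ 1.602e-7 - 2.5539e+5*I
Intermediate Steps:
Y = -5089 (Y = -7*(821 - 1*94) = -7*(821 - 94) = -7*727 = -5089)
L(M, a) = -a/5089 (L(M, a) = a/(-5089) = a*(-1/5089) = -a/5089)
X(u) = √(-101 + u)
L(-1440, -1069)/1311248 + 2708907/X(162/(-1063) - 545/48) = -1/5089*(-1069)/1311248 + 2708907/(√(-101 + (162/(-1063) - 545/48))) = (1069/5089)*(1/1311248) + 2708907/(√(-101 + (162*(-1/1063) - 545*1/48))) = 1069/6672941072 + 2708907/(√(-101 + (-162/1063 - 545/48))) = 1069/6672941072 + 2708907/(√(-101 - 587111/51024)) = 1069/6672941072 + 2708907/(√(-5740535/51024)) = 1069/6672941072 + 2708907/((I*√18306566115/12756)) = 1069/6672941072 + 2708907*(-4*I*√18306566115/5740535) = 1069/6672941072 - 10835628*I*√18306566115/5740535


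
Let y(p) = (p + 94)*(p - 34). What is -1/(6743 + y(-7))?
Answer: -1/3176 ≈ -0.00031486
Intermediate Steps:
y(p) = (-34 + p)*(94 + p) (y(p) = (94 + p)*(-34 + p) = (-34 + p)*(94 + p))
-1/(6743 + y(-7)) = -1/(6743 + (-3196 + (-7)² + 60*(-7))) = -1/(6743 + (-3196 + 49 - 420)) = -1/(6743 - 3567) = -1/3176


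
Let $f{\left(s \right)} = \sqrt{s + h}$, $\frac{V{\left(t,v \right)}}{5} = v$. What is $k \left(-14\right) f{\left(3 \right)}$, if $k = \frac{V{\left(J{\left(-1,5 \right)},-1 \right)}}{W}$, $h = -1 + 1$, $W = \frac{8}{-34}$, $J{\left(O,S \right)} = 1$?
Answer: $- \frac{595 \sqrt{3}}{2} \approx -515.29$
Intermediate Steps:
$V{\left(t,v \right)} = 5 v$
$W = - \frac{4}{17}$ ($W = 8 \left(- \frac{1}{34}\right) = - \frac{4}{17} \approx -0.23529$)
$h = 0$
$f{\left(s \right)} = \sqrt{s}$ ($f{\left(s \right)} = \sqrt{s + 0} = \sqrt{s}$)
$k = \frac{85}{4}$ ($k = \frac{5 \left(-1\right)}{- \frac{4}{17}} = \left(-5\right) \left(- \frac{17}{4}\right) = \frac{85}{4} \approx 21.25$)
$k \left(-14\right) f{\left(3 \right)} = \frac{85}{4} \left(-14\right) \sqrt{3} = - \frac{595 \sqrt{3}}{2}$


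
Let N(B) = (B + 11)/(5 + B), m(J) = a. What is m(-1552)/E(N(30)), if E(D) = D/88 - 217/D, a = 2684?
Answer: -338935520/23390919 ≈ -14.490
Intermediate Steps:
m(J) = 2684
N(B) = (11 + B)/(5 + B)
E(D) = -217/D + D/88 (E(D) = D*(1/88) - 217/D = D/88 - 217/D = -217/D + D/88)
m(-1552)/E(N(30)) = 2684/(-217*(5 + 30)/(11 + 30) + ((11 + 30)/(5 + 30))/88) = 2684/(-217/(41/35) + (41/35)/88) = 2684/(-217/((1/35)*41) + ((1/35)*41)/88) = 2684/(-217/41/35 + (1/88)*(41/35)) = 2684/(-217*35/41 + 41/3080) = 2684/(-7595/41 + 41/3080) = 2684/(-23390919/126280) = 2684*(-126280/23390919) = -338935520/23390919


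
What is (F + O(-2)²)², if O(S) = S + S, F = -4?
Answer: 144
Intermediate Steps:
O(S) = 2*S
(F + O(-2)²)² = (-4 + (2*(-2))²)² = (-4 + (-4)²)² = (-4 + 16)² = 12² = 144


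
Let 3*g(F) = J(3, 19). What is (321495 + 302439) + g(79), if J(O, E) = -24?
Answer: 623926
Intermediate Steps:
g(F) = -8 (g(F) = (1/3)*(-24) = -8)
(321495 + 302439) + g(79) = (321495 + 302439) - 8 = 623934 - 8 = 623926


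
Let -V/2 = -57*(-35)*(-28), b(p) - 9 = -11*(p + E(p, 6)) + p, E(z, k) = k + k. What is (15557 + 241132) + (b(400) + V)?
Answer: 364286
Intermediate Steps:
E(z, k) = 2*k
b(p) = -123 - 10*p (b(p) = 9 + (-11*(p + 2*6) + p) = 9 + (-11*(p + 12) + p) = 9 + (-11*(12 + p) + p) = 9 + ((-132 - 11*p) + p) = 9 + (-132 - 10*p) = -123 - 10*p)
V = 111720 (V = -2*(-57*(-35))*(-28) = -3990*(-28) = -2*(-55860) = 111720)
(15557 + 241132) + (b(400) + V) = (15557 + 241132) + ((-123 - 10*400) + 111720) = 256689 + ((-123 - 4000) + 111720) = 256689 + (-4123 + 111720) = 256689 + 107597 = 364286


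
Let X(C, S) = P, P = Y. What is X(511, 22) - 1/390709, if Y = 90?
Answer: 35163809/390709 ≈ 90.000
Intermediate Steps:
P = 90
X(C, S) = 90
X(511, 22) - 1/390709 = 90 - 1/390709 = 35163809/390709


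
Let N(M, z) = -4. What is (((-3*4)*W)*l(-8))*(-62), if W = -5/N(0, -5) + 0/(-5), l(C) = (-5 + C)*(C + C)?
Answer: 193440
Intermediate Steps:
l(C) = 2*C*(-5 + C) (l(C) = (-5 + C)*(2*C) = 2*C*(-5 + C))
W = 5/4 (W = -5/(-4) + 0/(-5) = -5*(-¼) + 0*(-⅕) = 5/4 + 0 = 5/4 ≈ 1.2500)
(((-3*4)*W)*l(-8))*(-62) = ((-3*4*(5/4))*(2*(-8)*(-5 - 8)))*(-62) = ((-12*5/4)*(2*(-8)*(-13)))*(-62) = -15*208*(-62) = -3120*(-62) = 193440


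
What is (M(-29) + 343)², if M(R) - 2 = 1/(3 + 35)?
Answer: 171898321/1444 ≈ 1.1904e+5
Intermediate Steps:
M(R) = 77/38 (M(R) = 2 + 1/(3 + 35) = 2 + 1/38 = 77/38)
(M(-29) + 343)² = (77/38 + 343)² = (13111/38)² = 171898321/1444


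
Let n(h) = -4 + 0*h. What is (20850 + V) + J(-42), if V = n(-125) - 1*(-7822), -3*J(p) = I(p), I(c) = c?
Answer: 28682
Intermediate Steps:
J(p) = -p/3
n(h) = -4 (n(h) = -4 + 0 = -4)
V = 7818 (V = -4 - 1*(-7822) = -4 + 7822 = 7818)
(20850 + V) + J(-42) = (20850 + 7818) - ⅓*(-42) = 28668 + 14 = 28682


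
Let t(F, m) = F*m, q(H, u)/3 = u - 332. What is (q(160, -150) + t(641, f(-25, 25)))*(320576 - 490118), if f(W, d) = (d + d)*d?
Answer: -135600369768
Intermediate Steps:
q(H, u) = -996 + 3*u (q(H, u) = 3*(u - 332) = 3*(-332 + u) = -996 + 3*u)
f(W, d) = 2*d² (f(W, d) = (2*d)*d = 2*d²)
(q(160, -150) + t(641, f(-25, 25)))*(320576 - 490118) = ((-996 + 3*(-150)) + 641*(2*25²))*(320576 - 490118) = ((-996 - 450) + 641*(2*625))*(-169542) = (-1446 + 641*1250)*(-169542) = (-1446 + 801250)*(-169542) = 799804*(-169542) = -135600369768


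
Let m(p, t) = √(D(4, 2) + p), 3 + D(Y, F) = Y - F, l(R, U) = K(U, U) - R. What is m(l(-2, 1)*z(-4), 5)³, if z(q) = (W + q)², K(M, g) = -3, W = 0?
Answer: -17*I*√17 ≈ -70.093*I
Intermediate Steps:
l(R, U) = -3 - R
D(Y, F) = -3 + Y - F (D(Y, F) = -3 + (Y - F) = -3 + Y - F)
z(q) = q² (z(q) = (0 + q)² = q²)
m(p, t) = √(-1 + p) (m(p, t) = √((-3 + 4 - 1*2) + p) = √((-3 + 4 - 2) + p) = √(-1 + p))
m(l(-2, 1)*z(-4), 5)³ = (√(-1 + (-3 - 1*(-2))*(-4)²))³ = (√(-1 + (-3 + 2)*16))³ = (√(-1 - 1*16))³ = (√(-1 - 16))³ = (√(-17))³ = (I*√17)³ = -17*I*√17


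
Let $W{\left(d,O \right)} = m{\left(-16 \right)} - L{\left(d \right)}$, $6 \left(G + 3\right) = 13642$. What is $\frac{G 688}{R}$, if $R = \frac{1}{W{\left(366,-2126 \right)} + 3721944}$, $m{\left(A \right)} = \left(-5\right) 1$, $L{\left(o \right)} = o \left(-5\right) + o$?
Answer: $\frac{17450309010368}{3} \approx 5.8168 \cdot 10^{12}$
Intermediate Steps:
$G = \frac{6812}{3}$ ($G = -3 + \frac{1}{6} \cdot 13642 = -3 + \frac{6821}{3} = \frac{6812}{3} \approx 2270.7$)
$L{\left(o \right)} = - 4 o$ ($L{\left(o \right)} = - 5 o + o = - 4 o$)
$m{\left(A \right)} = -5$
$W{\left(d,O \right)} = -5 + 4 d$ ($W{\left(d,O \right)} = -5 - - 4 d = -5 + 4 d$)
$R = \frac{1}{3723403}$ ($R = \frac{1}{\left(-5 + 4 \cdot 366\right) + 3721944} = \frac{1}{\left(-5 + 1464\right) + 3721944} = \frac{1}{1459 + 3721944} = \frac{1}{3723403} \approx 2.6857 \cdot 10^{-7}$)
$\frac{G 688}{R} = \frac{6812}{3} \cdot 688 \frac{1}{\frac{1}{3723403}} = \frac{4686656}{3} \cdot 3723403 = \frac{17450309010368}{3}$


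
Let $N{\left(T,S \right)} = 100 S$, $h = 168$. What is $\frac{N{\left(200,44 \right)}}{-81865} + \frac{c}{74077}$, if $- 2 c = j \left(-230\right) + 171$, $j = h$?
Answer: $\frac{499477417}{2425725442} \approx 0.20591$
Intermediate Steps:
$j = 168$
$c = \frac{38469}{2}$ ($c = - \frac{168 \left(-230\right) + 171}{2} = - \frac{-38640 + 171}{2} = \left(- \frac{1}{2}\right) \left(-38469\right) = \frac{38469}{2} \approx 19235.0$)
$\frac{N{\left(200,44 \right)}}{-81865} + \frac{c}{74077} = \frac{100 \cdot 44}{-81865} + \frac{38469}{2 \cdot 74077} = 4400 \left(- \frac{1}{81865}\right) + \frac{38469}{2} \cdot \frac{1}{74077} = - \frac{880}{16373} + \frac{38469}{148154} = \frac{499477417}{2425725442}$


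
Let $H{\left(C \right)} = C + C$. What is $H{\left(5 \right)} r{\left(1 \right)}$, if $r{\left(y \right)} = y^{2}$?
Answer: $10$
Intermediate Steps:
$H{\left(C \right)} = 2 C$
$H{\left(5 \right)} r{\left(1 \right)} = 2 \cdot 5 \cdot 1^{2} = 10 \cdot 1 = 10$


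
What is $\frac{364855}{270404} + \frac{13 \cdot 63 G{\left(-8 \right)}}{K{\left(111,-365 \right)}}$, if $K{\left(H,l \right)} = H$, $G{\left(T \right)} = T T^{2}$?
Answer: $- \frac{37782489869}{10004948} \approx -3776.4$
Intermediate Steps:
$G{\left(T \right)} = T^{3}$
$\frac{364855}{270404} + \frac{13 \cdot 63 G{\left(-8 \right)}}{K{\left(111,-365 \right)}} = \frac{364855}{270404} + \frac{13 \cdot 63 \left(-8\right)^{3}}{111} = 364855 \cdot \frac{1}{270404} + 819 \left(-512\right) \frac{1}{111} = \frac{364855}{270404} - \frac{139776}{37} = - \frac{37782489869}{10004948}$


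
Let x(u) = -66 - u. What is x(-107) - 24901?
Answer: -24860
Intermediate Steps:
x(-107) - 24901 = (-66 - 1*(-107)) - 24901 = (-66 + 107) - 24901 = 41 - 24901 = -24860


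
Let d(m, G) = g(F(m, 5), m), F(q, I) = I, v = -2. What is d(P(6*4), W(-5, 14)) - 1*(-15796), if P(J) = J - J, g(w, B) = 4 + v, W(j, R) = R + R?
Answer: 15798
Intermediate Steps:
W(j, R) = 2*R
g(w, B) = 2 (g(w, B) = 4 - 2 = 2)
P(J) = 0
d(m, G) = 2
d(P(6*4), W(-5, 14)) - 1*(-15796) = 2 - 1*(-15796) = 2 + 15796 = 15798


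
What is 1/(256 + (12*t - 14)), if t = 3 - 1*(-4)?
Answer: 1/326 ≈ 0.0030675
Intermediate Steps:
t = 7 (t = 3 + 4 = 7)
1/(256 + (12*t - 14)) = 1/(256 + (12*7 - 14)) = 1/(256 + (84 - 14)) = 1/(256 + 70) = 1/326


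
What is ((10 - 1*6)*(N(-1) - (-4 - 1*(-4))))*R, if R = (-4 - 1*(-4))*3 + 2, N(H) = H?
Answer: -8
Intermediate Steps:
R = 2 (R = (-4 + 4)*3 + 2 = 0*3 + 2 = 0 + 2 = 2)
((10 - 1*6)*(N(-1) - (-4 - 1*(-4))))*R = ((10 - 1*6)*(-1 - (-4 - 1*(-4))))*2 = ((10 - 6)*(-1 - (-4 + 4)))*2 = (4*(-1 - 1*0))*2 = (4*(-1 + 0))*2 = (4*(-1))*2 = -4*2 = -8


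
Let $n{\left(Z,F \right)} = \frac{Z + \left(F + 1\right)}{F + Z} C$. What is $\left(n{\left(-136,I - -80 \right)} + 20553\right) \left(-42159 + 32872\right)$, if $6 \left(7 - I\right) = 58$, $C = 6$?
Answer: $- \frac{16801882521}{88} \approx -1.9093 \cdot 10^{8}$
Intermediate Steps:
$I = - \frac{8}{3}$ ($I = 7 - \frac{29}{3} = - \frac{8}{3} \approx -2.6667$)
$n{\left(Z,F \right)} = \frac{6 \left(1 + F + Z\right)}{F + Z}$ ($n{\left(Z,F \right)} = \frac{Z + \left(F + 1\right)}{F + Z} 6 = \frac{Z + \left(1 + F\right)}{F + Z} 6 = \frac{1 + F + Z}{F + Z} 6 = \frac{6 \left(1 + F + Z\right)}{F + Z}$)
$\left(n{\left(-136,I - -80 \right)} + 20553\right) \left(-42159 + 32872\right) = \left(\frac{6 \left(1 - - \frac{232}{3} - 136\right)}{\left(- \frac{8}{3} - -80\right) - 136} + 20553\right) \left(-42159 + 32872\right) = \left(\frac{6 \left(1 + \left(- \frac{8}{3} + 80\right) - 136\right)}{\left(- \frac{8}{3} + 80\right) - 136} + 20553\right) \left(-9287\right) = \left(\frac{6 \left(1 + \frac{232}{3} - 136\right)}{\frac{232}{3} - 136} + 20553\right) \left(-9287\right) = \left(6 \frac{1}{- \frac{176}{3}} \left(- \frac{173}{3}\right) + 20553\right) \left(-9287\right) = \left(6 \left(- \frac{3}{176}\right) \left(- \frac{173}{3}\right) + 20553\right) \left(-9287\right) = \left(\frac{519}{88} + 20553\right) \left(-9287\right) = \frac{1809183}{88} \left(-9287\right) = - \frac{16801882521}{88}$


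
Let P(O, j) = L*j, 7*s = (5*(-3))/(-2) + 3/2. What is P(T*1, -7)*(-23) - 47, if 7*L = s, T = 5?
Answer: -122/7 ≈ -17.429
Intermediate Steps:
s = 9/7 (s = ((5*(-3))/(-2) + 3/2)/7 = (-15*(-1/2) + 3*(1/2))/7 = (15/2 + 3/2)/7 = (1/7)*9 = 9/7 ≈ 1.2857)
L = 9/49 (L = (1/7)*(9/7) = 9/49 ≈ 0.18367)
P(O, j) = 9*j/49
P(T*1, -7)*(-23) - 47 = ((9/49)*(-7))*(-23) - 47 = -9/7*(-23) - 47 = 207/7 - 47 = -122/7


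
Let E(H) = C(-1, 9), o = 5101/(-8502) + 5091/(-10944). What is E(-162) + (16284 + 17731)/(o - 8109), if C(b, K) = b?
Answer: -217753560841/41922678601 ≈ -5.1942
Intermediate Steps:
o = -5506057/5169216 (o = 5101*(-1/8502) + 5091*(-1/10944) = -5101/8502 - 1697/3648 = -5506057/5169216 ≈ -1.0652)
E(H) = -1
E(-162) + (16284 + 17731)/(o - 8109) = -1 + (16284 + 17731)/(-5506057/5169216 - 8109) = -1 + 34015/(-41922678601/5169216) = -1 + 34015*(-5169216/41922678601) = -1 - 175830882240/41922678601 = -217753560841/41922678601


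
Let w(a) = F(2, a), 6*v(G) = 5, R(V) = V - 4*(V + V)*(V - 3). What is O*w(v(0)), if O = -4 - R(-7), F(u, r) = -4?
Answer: -2252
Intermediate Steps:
R(V) = V - 8*V*(-3 + V) (R(V) = V - 4*2*V*(-3 + V) = V - 8*V*(-3 + V))
v(G) = ⅚ (v(G) = (⅙)*5 = ⅚)
w(a) = -4
O = 563 (O = -4 - (-7)*(25 - 8*(-7)) = -4 - (-7)*(25 + 56) = -4 - (-7)*81 = -4 - 1*(-567) = -4 + 567 = 563)
O*w(v(0)) = 563*(-4) = -2252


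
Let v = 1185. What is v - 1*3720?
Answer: -2535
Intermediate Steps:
v - 1*3720 = 1185 - 1*3720 = 1185 - 3720 = -2535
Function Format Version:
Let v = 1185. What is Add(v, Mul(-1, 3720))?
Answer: -2535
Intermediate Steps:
Add(v, Mul(-1, 3720)) = Add(1185, Mul(-1, 3720)) = Add(1185, -3720) = -2535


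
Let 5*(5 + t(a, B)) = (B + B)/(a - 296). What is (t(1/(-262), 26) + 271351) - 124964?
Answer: 56761802606/387765 ≈ 1.4638e+5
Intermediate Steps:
t(a, B) = -5 + 2*B/(5*(-296 + a)) (t(a, B) = -5 + ((B + B)/(a - 296))/5 = -5 + ((2*B)/(-296 + a))/5 = -5 + (2*B/(-296 + a))/5 = -5 + 2*B/(5*(-296 + a)))
(t(1/(-262), 26) + 271351) - 124964 = ((7400 - 25/(-262) + 2*26)/(5*(-296 + 1/(-262))) + 271351) - 124964 = ((7400 - 25*(-1/262) + 52)/(5*(-296 - 1/262)) + 271351) - 124964 = ((7400 + 25/262 + 52)/(5*(-77553/262)) + 271351) - 124964 = ((⅕)*(-262/77553)*(1952449/262) + 271351) - 124964 = (-1952449/387765 + 271351) - 124964 = 105218468066/387765 - 124964 = 56761802606/387765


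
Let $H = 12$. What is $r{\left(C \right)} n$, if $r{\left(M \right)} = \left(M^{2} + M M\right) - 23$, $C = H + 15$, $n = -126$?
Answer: $-180810$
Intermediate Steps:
$C = 27$ ($C = 12 + 15 = 27$)
$r{\left(M \right)} = -23 + 2 M^{2}$ ($r{\left(M \right)} = \left(M^{2} + M^{2}\right) - 23 = 2 M^{2} - 23 = -23 + 2 M^{2}$)
$r{\left(C \right)} n = \left(-23 + 2 \cdot 27^{2}\right) \left(-126\right) = \left(-23 + 2 \cdot 729\right) \left(-126\right) = \left(-23 + 1458\right) \left(-126\right) = 1435 \left(-126\right) = -180810$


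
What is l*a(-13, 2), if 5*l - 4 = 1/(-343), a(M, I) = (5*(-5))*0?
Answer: 0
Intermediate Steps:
a(M, I) = 0 (a(M, I) = -25*0 = 0)
l = 1371/1715 (l = 4/5 + (1/5)/(-343) = 4/5 + (1/5)*(-1/343) = 4/5 - 1/1715 = 1371/1715 ≈ 0.79942)
l*a(-13, 2) = (1371/1715)*0 = 0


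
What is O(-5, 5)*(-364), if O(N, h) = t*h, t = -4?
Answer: 7280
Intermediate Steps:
O(N, h) = -4*h
O(-5, 5)*(-364) = -4*5*(-364) = -20*(-364) = 7280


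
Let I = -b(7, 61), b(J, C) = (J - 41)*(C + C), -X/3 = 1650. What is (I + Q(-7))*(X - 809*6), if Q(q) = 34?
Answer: -41000328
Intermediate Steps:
X = -4950 (X = -3*1650 = -4950)
b(J, C) = 2*C*(-41 + J) (b(J, C) = (-41 + J)*(2*C) = 2*C*(-41 + J))
I = 4148 (I = -2*61*(-41 + 7) = -2*61*(-34) = -1*(-4148) = 4148)
(I + Q(-7))*(X - 809*6) = (4148 + 34)*(-4950 - 809*6) = 4182*(-4950 - 4854) = 4182*(-9804) = -41000328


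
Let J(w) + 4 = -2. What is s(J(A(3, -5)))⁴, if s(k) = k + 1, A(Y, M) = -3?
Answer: 625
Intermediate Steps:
J(w) = -6 (J(w) = -4 - 2 = -6)
s(k) = 1 + k
s(J(A(3, -5)))⁴ = (1 - 6)⁴ = (-5)⁴ = 625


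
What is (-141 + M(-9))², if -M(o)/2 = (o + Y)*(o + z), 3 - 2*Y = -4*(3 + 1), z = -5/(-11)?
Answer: 2122849/121 ≈ 17544.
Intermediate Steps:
z = 5/11 (z = -5*(-1/11) = 5/11 ≈ 0.45455)
Y = 19/2 (Y = 3/2 - (-2)*(3 + 1) = 3/2 - (-2)*4 = 3/2 - ½*(-16) = 3/2 + 8 = 19/2 ≈ 9.5000)
M(o) = -2*(5/11 + o)*(19/2 + o) (M(o) = -2*(o + 19/2)*(o + 5/11) = -2*(19/2 + o)*(5/11 + o) = -2*(5/11 + o)*(19/2 + o))
(-141 + M(-9))² = (-141 + (-95/11 - 2*(-9)² - 219/11*(-9)))² = (-141 + (-95/11 - 2*81 + 1971/11))² = (-141 + (-95/11 - 162 + 1971/11))² = (-141 + 94/11)² = (-1457/11)² = 2122849/121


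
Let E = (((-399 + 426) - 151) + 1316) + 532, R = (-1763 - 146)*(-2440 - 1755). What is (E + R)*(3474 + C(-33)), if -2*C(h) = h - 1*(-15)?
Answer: 27898756857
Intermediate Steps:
R = 8008255 (R = -1909*(-4195) = 8008255)
C(h) = -15/2 - h/2 (C(h) = -(h - 1*(-15))/2 = -(h + 15)/2 = -(15 + h)/2 = -15/2 - h/2)
E = 1724 (E = ((27 - 151) + 1316) + 532 = (-124 + 1316) + 532 = 1192 + 532 = 1724)
(E + R)*(3474 + C(-33)) = (1724 + 8008255)*(3474 + (-15/2 - ½*(-33))) = 8009979*(3474 + (-15/2 + 33/2)) = 8009979*(3474 + 9) = 8009979*3483 = 27898756857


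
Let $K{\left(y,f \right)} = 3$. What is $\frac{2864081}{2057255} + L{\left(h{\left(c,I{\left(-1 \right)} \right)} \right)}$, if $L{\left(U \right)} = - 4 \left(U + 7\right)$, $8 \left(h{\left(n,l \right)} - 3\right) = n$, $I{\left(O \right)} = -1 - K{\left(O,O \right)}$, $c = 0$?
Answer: $- \frac{79426119}{2057255} \approx -38.608$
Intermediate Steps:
$I{\left(O \right)} = -4$ ($I{\left(O \right)} = -1 - 3 = -4$)
$h{\left(n,l \right)} = 3 + \frac{n}{8}$
$L{\left(U \right)} = -28 - 4 U$ ($L{\left(U \right)} = - 4 \left(7 + U\right) = -28 - 4 U$)
$\frac{2864081}{2057255} + L{\left(h{\left(c,I{\left(-1 \right)} \right)} \right)} = \frac{2864081}{2057255} - \left(28 + 4 \left(3 + \frac{1}{8} \cdot 0\right)\right) = 2864081 \cdot \frac{1}{2057255} - \left(28 + 4 \left(3 + 0\right)\right) = \frac{2864081}{2057255} - 40 = - \frac{79426119}{2057255}$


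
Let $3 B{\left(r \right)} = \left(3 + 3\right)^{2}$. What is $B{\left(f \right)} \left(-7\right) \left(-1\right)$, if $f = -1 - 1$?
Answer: $84$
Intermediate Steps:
$f = -2$
$B{\left(r \right)} = 12$ ($B{\left(r \right)} = \frac{\left(3 + 3\right)^{2}}{3} = \frac{6^{2}}{3} = \frac{1}{3} \cdot 36 = 12$)
$B{\left(f \right)} \left(-7\right) \left(-1\right) = 12 \left(-7\right) \left(-1\right) = \left(-84\right) \left(-1\right) = 84$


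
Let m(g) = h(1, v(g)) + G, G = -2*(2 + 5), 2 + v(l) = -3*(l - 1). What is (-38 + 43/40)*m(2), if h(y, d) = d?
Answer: 28063/40 ≈ 701.58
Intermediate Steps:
v(l) = 1 - 3*l (v(l) = -2 - 3*(l - 1) = -2 - 3*(-1 + l) = -2 + (3 - 3*l) = 1 - 3*l)
G = -14 (G = -2*7 = -14)
m(g) = -13 - 3*g (m(g) = (1 - 3*g) - 14 = -13 - 3*g)
(-38 + 43/40)*m(2) = (-38 + 43/40)*(-13 - 3*2) = (-38 + 43*(1/40))*(-13 - 6) = (-38 + 43/40)*(-19) = -1477/40*(-19) = 28063/40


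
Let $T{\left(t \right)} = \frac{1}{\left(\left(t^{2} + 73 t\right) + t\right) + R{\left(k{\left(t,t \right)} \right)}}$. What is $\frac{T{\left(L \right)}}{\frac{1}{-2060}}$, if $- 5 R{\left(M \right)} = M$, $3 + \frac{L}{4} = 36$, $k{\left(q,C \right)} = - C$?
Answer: $- \frac{2575}{34023} \approx -0.075684$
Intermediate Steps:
$L = 132$ ($L = -12 + 4 \cdot 36 = -12 + 144 = 132$)
$R{\left(M \right)} = - \frac{M}{5}$
$T{\left(t \right)} = \frac{1}{t^{2} + \frac{371 t}{5}}$ ($T{\left(t \right)} = \frac{1}{\left(\left(t^{2} + 73 t\right) + t\right) - \frac{\left(-1\right) t}{5}} = \frac{1}{\left(t^{2} + 74 t\right) + \frac{t}{5}} = \frac{1}{t^{2} + \frac{371 t}{5}}$)
$\frac{T{\left(L \right)}}{\frac{1}{-2060}} = \frac{5 \cdot \frac{1}{132} \frac{1}{371 + 5 \cdot 132}}{\frac{1}{-2060}} = \frac{5 \cdot \frac{1}{132} \frac{1}{371 + 660}}{- \frac{1}{2060}} = 5 \cdot \frac{1}{132} \cdot \frac{1}{1031} \left(-2060\right) = \frac{5}{136092} \left(-2060\right) = - \frac{2575}{34023}$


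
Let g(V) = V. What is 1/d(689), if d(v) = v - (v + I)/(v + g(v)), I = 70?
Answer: 1378/948683 ≈ 0.0014525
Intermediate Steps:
d(v) = v - (70 + v)/(2*v) (d(v) = v - (v + 70)/(v + v) = v - (70 + v)/(2*v))
1/d(689) = 1/(-1/2 + 689 - 35/689) = 1/(948683/1378) = 1378/948683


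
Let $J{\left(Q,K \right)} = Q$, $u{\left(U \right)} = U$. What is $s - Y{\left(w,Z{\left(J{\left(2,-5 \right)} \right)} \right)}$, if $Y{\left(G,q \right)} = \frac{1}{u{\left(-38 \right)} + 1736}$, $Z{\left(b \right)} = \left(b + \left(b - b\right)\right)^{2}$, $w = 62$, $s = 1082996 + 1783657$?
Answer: $\frac{4867576793}{1698} \approx 2.8667 \cdot 10^{6}$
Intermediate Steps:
$s = 2866653$
$Z{\left(b \right)} = b^{2}$ ($Z{\left(b \right)} = \left(b + 0\right)^{2} = b^{2}$)
$Y{\left(G,q \right)} = \frac{1}{1698}$ ($Y{\left(G,q \right)} = \frac{1}{-38 + 1736} = \frac{1}{1698}$)
$s - Y{\left(w,Z{\left(J{\left(2,-5 \right)} \right)} \right)} = 2866653 - \frac{1}{1698} = \frac{4867576793}{1698}$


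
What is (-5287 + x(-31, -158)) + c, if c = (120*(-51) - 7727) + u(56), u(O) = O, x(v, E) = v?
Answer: -19109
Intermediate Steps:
c = -13791 (c = (120*(-51) - 7727) + 56 = (-6120 - 7727) + 56 = -13847 + 56 = -13791)
(-5287 + x(-31, -158)) + c = (-5287 - 31) - 13791 = -5318 - 13791 = -19109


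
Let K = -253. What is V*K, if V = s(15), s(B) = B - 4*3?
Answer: -759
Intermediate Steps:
s(B) = -12 + B (s(B) = B - 12 = -12 + B)
V = 3 (V = -12 + 15 = 3)
V*K = 3*(-253) = -759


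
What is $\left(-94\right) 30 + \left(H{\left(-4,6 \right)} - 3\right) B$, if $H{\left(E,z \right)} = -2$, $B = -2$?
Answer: $-2810$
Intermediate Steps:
$\left(-94\right) 30 + \left(H{\left(-4,6 \right)} - 3\right) B = \left(-94\right) 30 + \left(-2 - 3\right) \left(-2\right) = -2820 - -10 = -2820 + 10 = -2810$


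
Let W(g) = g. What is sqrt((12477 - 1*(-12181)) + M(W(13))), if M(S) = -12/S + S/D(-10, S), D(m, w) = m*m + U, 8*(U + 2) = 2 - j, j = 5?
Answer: sqrt(2541749272062)/10153 ≈ 157.03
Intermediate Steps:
U = -19/8 (U = -2 + (2 - 1*5)/8 = -2 + (2 - 5)/8 = -2 + (1/8)*(-3) = -2 - 3/8 = -19/8 ≈ -2.3750)
D(m, w) = -19/8 + m**2 (D(m, w) = m*m - 19/8 = m**2 - 19/8 = -19/8 + m**2)
M(S) = -12/S + 8*S/781 (M(S) = -12/S + S/(-19/8 + (-10)**2) = -12/S + S/(-19/8 + 100) = -12/S + S/(781/8) = -12/S + S*(8/781) = -12/S + 8*S/781)
sqrt((12477 - 1*(-12181)) + M(W(13))) = sqrt((12477 - 1*(-12181)) + (-12/13 + (8/781)*13)) = sqrt((12477 + 12181) + (-12*1/13 + 104/781)) = sqrt(24658 + (-12/13 + 104/781)) = sqrt(24658 - 8020/10153) = sqrt(250344654/10153) = sqrt(2541749272062)/10153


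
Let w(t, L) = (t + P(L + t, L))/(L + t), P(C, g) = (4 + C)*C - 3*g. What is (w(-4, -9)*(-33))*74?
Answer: 341880/13 ≈ 26298.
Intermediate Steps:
P(C, g) = -3*g + C*(4 + C) (P(C, g) = C*(4 + C) - 3*g = -3*g + C*(4 + C))
w(t, L) = (L + (L + t)**2 + 5*t)/(L + t) (w(t, L) = (t + ((L + t)**2 - 3*L + 4*(L + t)))/(L + t) = (t + ((L + t)**2 - 3*L + (4*L + 4*t)))/(L + t) = (t + (L + (L + t)**2 + 4*t))/(L + t) = (L + (L + t)**2 + 5*t)/(L + t))
(w(-4, -9)*(-33))*74 = (((-9 + (-9 - 4)**2 + 5*(-4))/(-9 - 4))*(-33))*74 = (((-9 + (-13)**2 - 20)/(-13))*(-33))*74 = (-(-9 + 169 - 20)/13*(-33))*74 = (-1/13*140*(-33))*74 = -140/13*(-33)*74 = (4620/13)*74 = 341880/13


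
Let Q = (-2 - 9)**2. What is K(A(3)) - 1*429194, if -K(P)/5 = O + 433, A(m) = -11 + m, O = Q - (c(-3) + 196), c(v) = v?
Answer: -430999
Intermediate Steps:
Q = 121 (Q = (-11)**2 = 121)
O = -72 (O = 121 - (-3 + 196) = 121 - 1*193 = 121 - 193 = -72)
K(P) = -1805 (K(P) = -5*(-72 + 433) = -5*361 = -1805)
K(A(3)) - 1*429194 = -1805 - 1*429194 = -1805 - 429194 = -430999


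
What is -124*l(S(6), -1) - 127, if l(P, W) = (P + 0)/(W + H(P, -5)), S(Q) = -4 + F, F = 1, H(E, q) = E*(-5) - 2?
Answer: -96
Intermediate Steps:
H(E, q) = -2 - 5*E (H(E, q) = -5*E - 2 = -2 - 5*E)
S(Q) = -3 (S(Q) = -4 + 1 = -3)
l(P, W) = P/(-2 + W - 5*P) (l(P, W) = (P + 0)/(W + (-2 - 5*P)) = P/(-2 + W - 5*P))
-124*l(S(6), -1) - 127 = -(-124)*(-3)/(2 - 1*(-1) + 5*(-3)) - 127 = -(-124)*(-3)/(2 + 1 - 15) - 127 = -(-124)*(-3)/(-12) - 127 = -(-124)*(-3)*(-1)/12 - 127 = -124*(-¼) - 127 = 31 - 127 = -96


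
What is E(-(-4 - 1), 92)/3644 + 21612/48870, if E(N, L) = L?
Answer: 3468757/7420095 ≈ 0.46748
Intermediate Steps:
E(-(-4 - 1), 92)/3644 + 21612/48870 = 92/3644 + 21612/48870 = 92*(1/3644) + 21612*(1/48870) = 23/911 + 3602/8145 = 3468757/7420095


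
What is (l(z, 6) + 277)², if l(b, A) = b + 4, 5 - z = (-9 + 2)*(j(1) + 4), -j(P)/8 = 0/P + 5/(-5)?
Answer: 136900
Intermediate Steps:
j(P) = 8 (j(P) = -8*(0/P + 5/(-5)) = -8*(0 + 5*(-⅕)) = -8*(0 - 1) = -8*(-1) = 8)
z = 89 (z = 5 - (-9 + 2)*(8 + 4) = 5 - (-7)*12 = 5 - 1*(-84) = 5 + 84 = 89)
l(b, A) = 4 + b
(l(z, 6) + 277)² = ((4 + 89) + 277)² = (93 + 277)² = 370² = 136900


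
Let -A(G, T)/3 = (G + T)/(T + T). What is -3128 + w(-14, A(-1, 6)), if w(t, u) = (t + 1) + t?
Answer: -3155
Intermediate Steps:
A(G, T) = -3*(G + T)/(2*T) (A(G, T) = -3*(G + T)/(T + T) = -3*(G + T)/(2*T))
w(t, u) = 1 + 2*t (w(t, u) = (1 + t) + t = 1 + 2*t)
-3128 + w(-14, A(-1, 6)) = -3128 + (1 + 2*(-14)) = -3128 + (1 - 28) = -3128 - 27 = -3155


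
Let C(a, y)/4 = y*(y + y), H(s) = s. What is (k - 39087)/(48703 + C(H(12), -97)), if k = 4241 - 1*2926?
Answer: -1988/6525 ≈ -0.30467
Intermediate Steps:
C(a, y) = 8*y² (C(a, y) = 4*(y*(y + y)) = 4*(y*(2*y)) = 4*(2*y²) = 8*y²)
k = 1315 (k = 4241 - 2926 = 1315)
(k - 39087)/(48703 + C(H(12), -97)) = (1315 - 39087)/(48703 + 8*(-97)²) = -37772/(48703 + 8*9409) = -37772/(48703 + 75272) = -37772/123975 = -37772*1/123975 = -1988/6525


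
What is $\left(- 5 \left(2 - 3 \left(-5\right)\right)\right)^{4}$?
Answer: $52200625$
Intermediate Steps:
$\left(- 5 \left(2 - 3 \left(-5\right)\right)\right)^{4} = \left(- 5 \left(2 - -15\right)\right)^{4} = \left(- 5 \left(2 + 15\right)\right)^{4} = \left(\left(-5\right) 17\right)^{4} = \left(-85\right)^{4} = 52200625$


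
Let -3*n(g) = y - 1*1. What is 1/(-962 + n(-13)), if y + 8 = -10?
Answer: -3/2867 ≈ -0.0010464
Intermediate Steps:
y = -18 (y = -8 - 10 = -18)
n(g) = 19/3 (n(g) = -(-18 - 1*1)/3 = -(-18 - 1)/3 = -⅓*(-19) = 19/3)
1/(-962 + n(-13)) = 1/(-962 + 19/3) = 1/(-2867/3) = -3/2867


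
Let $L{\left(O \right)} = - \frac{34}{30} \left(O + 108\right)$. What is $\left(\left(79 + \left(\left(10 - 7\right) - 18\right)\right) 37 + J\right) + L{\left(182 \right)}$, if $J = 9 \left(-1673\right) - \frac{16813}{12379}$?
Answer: $- \frac{483487526}{37137} \approx -13019.0$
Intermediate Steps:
$J = - \frac{186407416}{12379}$ ($J = -15057 - 16813 \cdot \frac{1}{12379} = -15057 - \frac{16813}{12379} = - \frac{186407416}{12379} \approx -15058.0$)
$L{\left(O \right)} = - \frac{612}{5} - \frac{17 O}{15}$ ($L{\left(O \right)} = \left(-34\right) \frac{1}{30} \left(108 + O\right) = - \frac{17 \left(108 + O\right)}{15} = - \frac{612}{5} - \frac{17 O}{15}$)
$\left(\left(79 + \left(\left(10 - 7\right) - 18\right)\right) 37 + J\right) + L{\left(182 \right)} = \left(\left(79 + \left(\left(10 - 7\right) - 18\right)\right) 37 - \frac{186407416}{12379}\right) - \frac{986}{3} = \left(\left(79 + \left(3 - 18\right)\right) 37 - \frac{186407416}{12379}\right) - \frac{986}{3} = \left(\left(79 - 15\right) 37 - \frac{186407416}{12379}\right) - \frac{986}{3} = \left(64 \cdot 37 - \frac{186407416}{12379}\right) - \frac{986}{3} = \left(2368 - \frac{186407416}{12379}\right) - \frac{986}{3} = - \frac{157093944}{12379} - \frac{986}{3} = - \frac{483487526}{37137}$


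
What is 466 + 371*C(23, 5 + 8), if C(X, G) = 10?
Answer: 4176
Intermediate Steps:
466 + 371*C(23, 5 + 8) = 466 + 371*10 = 466 + 3710 = 4176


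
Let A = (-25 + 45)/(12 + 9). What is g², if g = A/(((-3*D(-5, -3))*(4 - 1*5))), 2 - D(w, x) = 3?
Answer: 400/3969 ≈ 0.10078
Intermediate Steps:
D(w, x) = -1 (D(w, x) = 2 - 1*3 = 2 - 3 = -1)
A = 20/21 ≈ 0.95238
g = -20/63 (g = 20/(21*(((-3*(-1))*(4 - 1*5)))) = 20/(21*((3*(4 - 5)))) = 20/(21*((3*(-1)))) = (20/21)/(-3) = (20/21)*(-⅓) = -20/63 ≈ -0.31746)
g² = (-20/63)² = 400/3969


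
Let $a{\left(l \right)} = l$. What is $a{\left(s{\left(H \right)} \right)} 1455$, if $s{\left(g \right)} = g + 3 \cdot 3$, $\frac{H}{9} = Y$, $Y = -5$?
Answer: $-52380$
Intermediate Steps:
$H = -45$ ($H = 9 \left(-5\right) = -45$)
$s{\left(g \right)} = 9 + g$ ($s{\left(g \right)} = g + 9 = 9 + g$)
$a{\left(s{\left(H \right)} \right)} 1455 = \left(9 - 45\right) 1455 = \left(-36\right) 1455 = -52380$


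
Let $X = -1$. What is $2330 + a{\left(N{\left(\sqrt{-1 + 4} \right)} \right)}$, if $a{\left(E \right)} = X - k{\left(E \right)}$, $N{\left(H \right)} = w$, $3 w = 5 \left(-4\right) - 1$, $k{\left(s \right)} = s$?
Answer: $2336$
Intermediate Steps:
$w = -7$ ($w = \frac{5 \left(-4\right) - 1}{3} = \frac{-20 - 1}{3} = \frac{1}{3} \left(-21\right) = -7$)
$N{\left(H \right)} = -7$
$a{\left(E \right)} = -1 - E$
$2330 + a{\left(N{\left(\sqrt{-1 + 4} \right)} \right)} = 2330 - -6 = 2330 + \left(-1 + 7\right) = 2330 + 6 = 2336$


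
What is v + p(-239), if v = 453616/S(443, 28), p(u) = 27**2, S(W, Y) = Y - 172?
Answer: -21790/9 ≈ -2421.1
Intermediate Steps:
S(W, Y) = -172 + Y
p(u) = 729
v = -28351/9 (v = 453616/(-172 + 28) = 453616/(-144) = 453616*(-1/144) = -28351/9 ≈ -3150.1)
v + p(-239) = -28351/9 + 729 = -21790/9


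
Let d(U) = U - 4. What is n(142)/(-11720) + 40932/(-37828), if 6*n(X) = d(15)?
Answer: -719688587/665016240 ≈ -1.0822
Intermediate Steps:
d(U) = -4 + U
n(X) = 11/6 (n(X) = (-4 + 15)/6 = (⅙)*11 = 11/6)
n(142)/(-11720) + 40932/(-37828) = (11/6)/(-11720) + 40932/(-37828) = (11/6)*(-1/11720) + 40932*(-1/37828) = -11/70320 - 10233/9457 = -719688587/665016240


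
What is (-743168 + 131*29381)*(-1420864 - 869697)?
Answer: -7113893791823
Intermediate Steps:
(-743168 + 131*29381)*(-1420864 - 869697) = (-743168 + 3848911)*(-2290561) = 3105743*(-2290561) = -7113893791823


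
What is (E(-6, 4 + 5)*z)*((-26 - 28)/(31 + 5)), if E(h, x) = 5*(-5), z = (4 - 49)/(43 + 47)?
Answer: -75/4 ≈ -18.750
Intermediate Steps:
z = -1/2 (z = -45/90 = -45*1/90 = -1/2 ≈ -0.50000)
E(h, x) = -25
(E(-6, 4 + 5)*z)*((-26 - 28)/(31 + 5)) = (-25*(-1/2))*((-26 - 28)/(31 + 5)) = 25*(-54/36)/2 = 25*(-54*1/36)/2 = (25/2)*(-3/2) = -75/4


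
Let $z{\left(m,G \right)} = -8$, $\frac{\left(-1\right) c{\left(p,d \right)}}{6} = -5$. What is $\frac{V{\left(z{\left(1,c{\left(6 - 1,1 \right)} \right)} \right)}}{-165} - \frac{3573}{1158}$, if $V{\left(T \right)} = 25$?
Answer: $- \frac{41233}{12738} \approx -3.237$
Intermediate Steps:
$c{\left(p,d \right)} = 30$ ($c{\left(p,d \right)} = \left(-6\right) \left(-5\right) = 30$)
$\frac{V{\left(z{\left(1,c{\left(6 - 1,1 \right)} \right)} \right)}}{-165} - \frac{3573}{1158} = \frac{25}{-165} - \frac{3573}{1158} = 25 \left(- \frac{1}{165}\right) - \frac{1191}{386} = - \frac{5}{33} - \frac{1191}{386} = - \frac{41233}{12738}$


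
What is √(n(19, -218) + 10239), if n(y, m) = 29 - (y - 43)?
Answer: 2*√2573 ≈ 101.45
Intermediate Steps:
n(y, m) = 72 - y (n(y, m) = 29 - (-43 + y) = 29 + (43 - y) = 72 - y)
√(n(19, -218) + 10239) = √((72 - 1*19) + 10239) = √((72 - 19) + 10239) = √(53 + 10239) = √10292 = 2*√2573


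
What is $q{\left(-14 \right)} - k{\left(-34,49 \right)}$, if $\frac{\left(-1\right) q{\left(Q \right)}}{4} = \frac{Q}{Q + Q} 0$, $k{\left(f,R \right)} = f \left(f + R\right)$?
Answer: $510$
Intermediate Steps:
$k{\left(f,R \right)} = f \left(R + f\right)$
$q{\left(Q \right)} = 0$ ($q{\left(Q \right)} = - 4 \frac{Q}{Q + Q} 0 = - 4 \frac{Q}{2 Q} 0 = - 4 Q \frac{1}{2 Q} 0 = - 4 \cdot \frac{1}{2} \cdot 0 = \left(-4\right) 0 = 0$)
$q{\left(-14 \right)} - k{\left(-34,49 \right)} = 0 - - 34 \left(49 - 34\right) = 0 - \left(-34\right) 15 = 0 - -510 = 0 + 510 = 510$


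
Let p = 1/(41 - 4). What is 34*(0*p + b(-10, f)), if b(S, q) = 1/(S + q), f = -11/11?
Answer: -34/11 ≈ -3.0909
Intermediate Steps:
p = 1/37 ≈ 0.027027
f = -1 (f = -11*1/11 = -1)
34*(0*p + b(-10, f)) = 34*(0*(1/37) + 1/(-10 - 1)) = 34*(0 + 1/(-11)) = 34*(0 - 1/11) = 34*(-1/11) = -34/11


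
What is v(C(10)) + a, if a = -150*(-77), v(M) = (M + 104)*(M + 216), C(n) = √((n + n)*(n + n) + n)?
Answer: 34424 + 320*√410 ≈ 40904.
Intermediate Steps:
C(n) = √(n + 4*n²) (C(n) = √((2*n)*(2*n) + n) = √(4*n² + n) = √(n + 4*n²))
v(M) = (104 + M)*(216 + M)
a = 11550
v(C(10)) + a = (22464 + (√(10*(1 + 4*10)))² + 320*√(10*(1 + 4*10))) + 11550 = (22464 + (√(10*(1 + 40)))² + 320*√(10*(1 + 40))) + 11550 = (22464 + (√(10*41))² + 320*√(10*41)) + 11550 = (22464 + (√410)² + 320*√410) + 11550 = (22464 + 410 + 320*√410) + 11550 = (22874 + 320*√410) + 11550 = 34424 + 320*√410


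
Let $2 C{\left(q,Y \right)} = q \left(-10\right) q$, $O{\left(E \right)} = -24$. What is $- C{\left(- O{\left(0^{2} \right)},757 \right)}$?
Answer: $2880$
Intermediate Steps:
$C{\left(q,Y \right)} = - 5 q^{2}$ ($C{\left(q,Y \right)} = \frac{q \left(-10\right) q}{2} = \frac{- 10 q q}{2} = \frac{\left(-10\right) q^{2}}{2} = - 5 q^{2}$)
$- C{\left(- O{\left(0^{2} \right)},757 \right)} = - \left(-5\right) \left(\left(-1\right) \left(-24\right)\right)^{2} = - \left(-5\right) 24^{2} = - \left(-5\right) 576 = \left(-1\right) \left(-2880\right) = 2880$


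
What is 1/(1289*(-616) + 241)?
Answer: -1/793783 ≈ -1.2598e-6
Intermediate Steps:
1/(1289*(-616) + 241) = 1/(-794024 + 241) = 1/(-793783) = -1/793783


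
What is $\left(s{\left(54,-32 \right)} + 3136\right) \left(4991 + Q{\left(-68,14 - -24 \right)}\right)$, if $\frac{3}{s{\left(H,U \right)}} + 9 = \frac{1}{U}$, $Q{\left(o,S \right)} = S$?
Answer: $\frac{4557320032}{289} \approx 1.5769 \cdot 10^{7}$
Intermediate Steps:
$s{\left(H,U \right)} = \frac{3}{-9 + \frac{1}{U}}$
$\left(s{\left(54,-32 \right)} + 3136\right) \left(4991 + Q{\left(-68,14 - -24 \right)}\right) = \left(\left(-3\right) \left(-32\right) \frac{1}{-1 + 9 \left(-32\right)} + 3136\right) \left(4991 + \left(14 - -24\right)\right) = \left(\left(-3\right) \left(-32\right) \frac{1}{-1 - 288} + 3136\right) \left(4991 + \left(14 + 24\right)\right) = \left(\left(-3\right) \left(-32\right) \frac{1}{-289} + 3136\right) \left(4991 + 38\right) = \left(\left(-3\right) \left(-32\right) \left(- \frac{1}{289}\right) + 3136\right) 5029 = \left(- \frac{96}{289} + 3136\right) 5029 = \frac{906208}{289} \cdot 5029 = \frac{4557320032}{289}$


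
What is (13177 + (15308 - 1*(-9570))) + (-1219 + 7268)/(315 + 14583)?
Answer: 566949439/14898 ≈ 38055.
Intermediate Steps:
(13177 + (15308 - 1*(-9570))) + (-1219 + 7268)/(315 + 14583) = (13177 + (15308 + 9570)) + 6049/14898 = (13177 + 24878) + 6049*(1/14898) = 38055 + 6049/14898 = 566949439/14898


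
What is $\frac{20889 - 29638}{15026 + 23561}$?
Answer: $- \frac{8749}{38587} \approx -0.22673$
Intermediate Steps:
$\frac{20889 - 29638}{15026 + 23561} = - \frac{8749}{38587}$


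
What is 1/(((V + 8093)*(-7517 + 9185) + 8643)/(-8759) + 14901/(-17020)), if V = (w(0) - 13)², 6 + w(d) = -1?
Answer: -149078180/241388456199 ≈ -0.00061759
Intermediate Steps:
w(d) = -7 (w(d) = -6 - 1 = -7)
V = 400 (V = (-7 - 13)² = (-20)² = 400)
1/(((V + 8093)*(-7517 + 9185) + 8643)/(-8759) + 14901/(-17020)) = 1/(((400 + 8093)*(-7517 + 9185) + 8643)/(-8759) + 14901/(-17020)) = 1/((8493*1668 + 8643)*(-1/8759) + 14901*(-1/17020)) = 1/((14166324 + 8643)*(-1/8759) - 14901/17020) = 1/(14174967*(-1/8759) - 14901/17020) = 1/(-14174967/8759 - 14901/17020) = 1/(-241388456199/149078180) = -149078180/241388456199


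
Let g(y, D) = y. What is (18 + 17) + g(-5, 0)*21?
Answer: -70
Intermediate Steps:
(18 + 17) + g(-5, 0)*21 = (18 + 17) - 5*21 = 35 - 105 = -70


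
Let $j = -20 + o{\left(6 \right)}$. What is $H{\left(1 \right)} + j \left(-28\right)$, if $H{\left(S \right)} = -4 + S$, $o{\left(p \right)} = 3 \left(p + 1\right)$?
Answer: $-31$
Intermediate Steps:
$o{\left(p \right)} = 3 + 3 p$ ($o{\left(p \right)} = 3 \left(1 + p\right) = 3 + 3 p$)
$j = 1$ ($j = -20 + \left(3 + 3 \cdot 6\right) = -20 + \left(3 + 18\right) = -20 + 21 = 1$)
$H{\left(1 \right)} + j \left(-28\right) = \left(-4 + 1\right) + 1 \left(-28\right) = -3 - 28 = -31$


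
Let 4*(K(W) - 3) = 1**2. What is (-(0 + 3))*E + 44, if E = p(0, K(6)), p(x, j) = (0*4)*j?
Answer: 44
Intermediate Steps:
K(W) = 13/4 (K(W) = 3 + (1/4)*1**2 = 3 + (1/4)*1 = 3 + 1/4 = 13/4)
p(x, j) = 0 (p(x, j) = 0*j = 0)
E = 0
(-(0 + 3))*E + 44 = -(0 + 3)*0 + 44 = -1*3*0 + 44 = -3*0 + 44 = 0 + 44 = 44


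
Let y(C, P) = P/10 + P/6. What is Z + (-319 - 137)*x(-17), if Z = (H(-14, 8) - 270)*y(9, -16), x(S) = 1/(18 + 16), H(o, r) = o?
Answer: 305572/255 ≈ 1198.3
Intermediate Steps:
x(S) = 1/34
y(C, P) = 4*P/15 (y(C, P) = P*(⅒) + P*(⅙) = P/10 + P/6 = 4*P/15)
Z = 18176/15 (Z = (-14 - 270)*((4/15)*(-16)) = -284*(-64/15) = 18176/15 ≈ 1211.7)
Z + (-319 - 137)*x(-17) = 18176/15 + (-319 - 137)*(1/34) = 18176/15 - 456*1/34 = 18176/15 - 228/17 = 305572/255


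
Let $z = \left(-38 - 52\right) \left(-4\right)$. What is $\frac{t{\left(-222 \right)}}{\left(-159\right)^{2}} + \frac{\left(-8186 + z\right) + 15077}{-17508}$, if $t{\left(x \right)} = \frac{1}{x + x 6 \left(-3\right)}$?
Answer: $- \frac{115303579081}{278407821492} \approx -0.41415$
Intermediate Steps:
$z = 360$ ($z = \left(-90\right) \left(-4\right) = 360$)
$t{\left(x \right)} = - \frac{1}{17 x}$ ($t{\left(x \right)} = \frac{1}{x + 6 x \left(-3\right)} = \frac{1}{x - 18 x} = \frac{1}{\left(-17\right) x} = - \frac{1}{17 x}$)
$\frac{t{\left(-222 \right)}}{\left(-159\right)^{2}} + \frac{\left(-8186 + z\right) + 15077}{-17508} = \frac{\left(- \frac{1}{17}\right) \frac{1}{-222}}{\left(-159\right)^{2}} + \frac{\left(-8186 + 360\right) + 15077}{-17508} = \frac{\left(- \frac{1}{17}\right) \left(- \frac{1}{222}\right)}{25281} + \left(-7826 + 15077\right) \left(- \frac{1}{17508}\right) = \frac{1}{3774} \cdot \frac{1}{25281} + 7251 \left(- \frac{1}{17508}\right) = \frac{1}{95410494} - \frac{2417}{5836} = - \frac{115303579081}{278407821492}$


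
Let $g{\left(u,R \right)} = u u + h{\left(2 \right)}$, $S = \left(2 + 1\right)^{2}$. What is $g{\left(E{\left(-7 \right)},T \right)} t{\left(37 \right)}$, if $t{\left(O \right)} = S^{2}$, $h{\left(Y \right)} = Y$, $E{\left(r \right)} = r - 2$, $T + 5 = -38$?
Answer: $6723$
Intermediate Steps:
$T = -43$ ($T = -5 - 38 = -43$)
$E{\left(r \right)} = -2 + r$ ($E{\left(r \right)} = r - 2 = -2 + r$)
$S = 9$ ($S = 3^{2} = 9$)
$t{\left(O \right)} = 81$ ($t{\left(O \right)} = 9^{2} = 81$)
$g{\left(u,R \right)} = 2 + u^{2}$ ($g{\left(u,R \right)} = u u + 2 = u^{2} + 2 = 2 + u^{2}$)
$g{\left(E{\left(-7 \right)},T \right)} t{\left(37 \right)} = \left(2 + \left(-2 - 7\right)^{2}\right) 81 = \left(2 + \left(-9\right)^{2}\right) 81 = \left(2 + 81\right) 81 = 83 \cdot 81 = 6723$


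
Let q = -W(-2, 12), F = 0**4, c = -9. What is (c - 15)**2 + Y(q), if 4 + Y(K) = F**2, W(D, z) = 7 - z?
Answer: 572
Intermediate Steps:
F = 0
q = 5 (q = -(7 - 1*12) = -(7 - 12) = -1*(-5) = 5)
Y(K) = -4 (Y(K) = -4 + 0**2 = -4 + 0 = -4)
(c - 15)**2 + Y(q) = (-9 - 15)**2 - 4 = (-24)**2 - 4 = 576 - 4 = 572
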